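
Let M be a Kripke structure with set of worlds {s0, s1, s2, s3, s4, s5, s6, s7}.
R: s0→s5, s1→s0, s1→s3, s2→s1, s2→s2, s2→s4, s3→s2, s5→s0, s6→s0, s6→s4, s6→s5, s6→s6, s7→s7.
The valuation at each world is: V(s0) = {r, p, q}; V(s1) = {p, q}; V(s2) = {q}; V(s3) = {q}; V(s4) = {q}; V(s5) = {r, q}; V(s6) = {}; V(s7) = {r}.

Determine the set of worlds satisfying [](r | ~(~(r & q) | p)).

s0, s4, s5, s7

Recall that []ψ holds at a world iff ψ holds at every accessible world, and <>ψ holds iff ψ holds at some accessible world.
Let φ = [](r | ~(~(r & q) | p)). Evaluate φ at each world:
  s0 (successors {s5}): φ is true.
  s1 (successors {s0, s3}): φ is false.
  s2 (successors {s1, s2, s4}): φ is false.
  s3 (successors {s2}): φ is false.
  s4 (successors ∅): φ is true.
  s5 (successors {s0}): φ is true.
  s6 (successors {s0, s4, s5, s6}): φ is false.
  s7 (successors {s7}): φ is true.
For instance, at s7:
  At s7: [](r | ~(~(r & q) | p)) requires r | ~(~(r & q) | p) at every successor {s7}.
    At s7: r | ~(~(r & q) | p) is true.
  So [](r | ~(~(r & q) | p)) is true at s7.
Satisfying worlds: {s0, s4, s5, s7}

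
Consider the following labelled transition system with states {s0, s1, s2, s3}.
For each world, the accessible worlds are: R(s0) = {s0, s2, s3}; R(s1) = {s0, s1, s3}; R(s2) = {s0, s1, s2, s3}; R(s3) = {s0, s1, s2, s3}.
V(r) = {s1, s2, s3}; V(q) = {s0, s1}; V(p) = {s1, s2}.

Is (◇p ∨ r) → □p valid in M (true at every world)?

Let φ = (◇p ∨ r) → □p. Evaluate φ at each world:
  s0 (successors {s0, s2, s3}): φ is false.
  s1 (successors {s0, s1, s3}): φ is false.
  s2 (successors {s0, s1, s2, s3}): φ is false.
  s3 (successors {s0, s1, s2, s3}): φ is false.
Detail at s0 (counterexample):
  At s0: ◇p ∨ r is true, □p is false, so (◇p ∨ r) → □p is false.
    At s0: ◇p is true, r is false, so ◇p ∨ r is true.
      At s0: ◇p requires p at some successor in {s0, s2, s3}.
        p holds at s2, so ◇p is true at s0.
    At s0: □p requires p at every successor {s0, s2, s3}.
      p fails at s0, so □p is false at s0.

No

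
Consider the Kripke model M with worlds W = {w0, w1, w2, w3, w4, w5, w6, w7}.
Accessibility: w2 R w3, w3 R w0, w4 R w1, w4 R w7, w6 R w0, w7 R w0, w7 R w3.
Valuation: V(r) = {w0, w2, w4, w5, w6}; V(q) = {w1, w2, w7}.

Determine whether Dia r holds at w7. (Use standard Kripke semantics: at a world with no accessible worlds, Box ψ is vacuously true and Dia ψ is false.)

Yes

At w7: Dia r requires r at some successor in {w0, w3}.
  r holds at w0, so Dia r is true at w7.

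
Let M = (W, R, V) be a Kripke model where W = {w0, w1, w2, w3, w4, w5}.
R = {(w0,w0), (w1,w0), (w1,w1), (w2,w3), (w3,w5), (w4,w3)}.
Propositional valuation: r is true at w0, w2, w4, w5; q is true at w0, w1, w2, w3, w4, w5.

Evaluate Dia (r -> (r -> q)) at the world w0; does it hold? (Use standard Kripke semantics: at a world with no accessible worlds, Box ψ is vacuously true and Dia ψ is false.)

Yes

At w0: Dia (r -> (r -> q)) requires r -> (r -> q) at some successor in {w0}.
  r -> (r -> q) holds at w0, so Dia (r -> (r -> q)) is true at w0.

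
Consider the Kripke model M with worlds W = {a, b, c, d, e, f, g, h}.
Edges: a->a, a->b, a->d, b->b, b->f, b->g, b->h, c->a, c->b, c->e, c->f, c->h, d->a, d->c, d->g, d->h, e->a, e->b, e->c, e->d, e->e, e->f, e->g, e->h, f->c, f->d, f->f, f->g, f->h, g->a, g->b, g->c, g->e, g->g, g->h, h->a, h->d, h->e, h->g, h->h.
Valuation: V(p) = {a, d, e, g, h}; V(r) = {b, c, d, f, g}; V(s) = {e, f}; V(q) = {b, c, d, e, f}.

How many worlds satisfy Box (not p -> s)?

1

Let φ = Box (not p -> s). Evaluate φ at each world:
  a (successors {a, b, d}): φ is false.
  b (successors {b, f, g, h}): φ is false.
  c (successors {a, b, e, f, h}): φ is false.
  d (successors {a, c, g, h}): φ is false.
  e (successors {a, b, c, d, e, f, g, h}): φ is false.
  f (successors {c, d, f, g, h}): φ is false.
  g (successors {a, b, c, e, g, h}): φ is false.
  h (successors {a, d, e, g, h}): φ is true.
For instance, at c:
  At c: Box (not p -> s) requires not p -> s at every successor {a, b, e, f, h}.
    not p -> s fails at b, so Box (not p -> s) is false at c.
Satisfying worlds: {h}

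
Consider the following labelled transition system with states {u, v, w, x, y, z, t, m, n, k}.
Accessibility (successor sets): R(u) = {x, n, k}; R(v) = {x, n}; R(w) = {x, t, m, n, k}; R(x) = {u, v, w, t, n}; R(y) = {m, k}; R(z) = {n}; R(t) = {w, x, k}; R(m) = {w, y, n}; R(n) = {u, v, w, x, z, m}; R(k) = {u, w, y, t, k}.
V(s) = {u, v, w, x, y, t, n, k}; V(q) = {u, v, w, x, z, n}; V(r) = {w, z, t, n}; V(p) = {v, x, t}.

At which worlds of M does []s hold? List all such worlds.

Let φ = []s. Evaluate φ at each world:
  u (successors {x, n, k}): φ is true.
  v (successors {x, n}): φ is true.
  w (successors {x, t, m, n, k}): φ is false.
  x (successors {u, v, w, t, n}): φ is true.
  y (successors {m, k}): φ is false.
  z (successors {n}): φ is true.
  t (successors {w, x, k}): φ is true.
  m (successors {w, y, n}): φ is true.
  n (successors {u, v, w, x, z, m}): φ is false.
  k (successors {u, w, y, t, k}): φ is true.
For instance, at w:
  At w: []s requires s at every successor {x, t, m, n, k}.
    s fails at m, so []s is false at w.
Satisfying worlds: {u, v, x, z, t, m, k}

u, v, x, z, t, m, k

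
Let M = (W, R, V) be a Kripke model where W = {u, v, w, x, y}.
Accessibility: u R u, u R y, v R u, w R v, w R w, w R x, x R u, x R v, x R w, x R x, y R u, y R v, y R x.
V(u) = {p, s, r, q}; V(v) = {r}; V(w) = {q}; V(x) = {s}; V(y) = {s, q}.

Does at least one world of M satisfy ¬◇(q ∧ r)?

Yes

Let φ = ¬◇(q ∧ r). Evaluate φ at each world:
  u (successors {u, y}): φ is false.
  v (successors {u}): φ is false.
  w (successors {v, w, x}): φ is true.
  x (successors {u, v, w, x}): φ is false.
  y (successors {u, v, x}): φ is false.
Detail at w (witness):
  At w: ◇(q ∧ r) is false, so ¬◇(q ∧ r) is true.
    At w: ◇(q ∧ r) requires q ∧ r at some successor in {v, w, x}.
      At v: q ∧ r is false.
      At w: q ∧ r is false.
      At x: q ∧ r is false.
    So ◇(q ∧ r) is false at w.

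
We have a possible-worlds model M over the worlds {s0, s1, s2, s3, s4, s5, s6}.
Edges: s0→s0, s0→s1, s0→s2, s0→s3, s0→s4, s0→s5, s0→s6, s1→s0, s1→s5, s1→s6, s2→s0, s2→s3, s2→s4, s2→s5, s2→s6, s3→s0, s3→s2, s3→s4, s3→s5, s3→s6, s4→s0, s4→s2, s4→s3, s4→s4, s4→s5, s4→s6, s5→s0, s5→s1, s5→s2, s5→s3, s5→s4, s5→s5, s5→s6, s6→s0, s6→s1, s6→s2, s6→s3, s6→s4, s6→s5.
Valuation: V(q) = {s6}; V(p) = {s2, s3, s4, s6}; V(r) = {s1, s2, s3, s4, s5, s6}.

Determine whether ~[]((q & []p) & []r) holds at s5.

Recall that []ψ holds at a world iff ψ holds at every accessible world, and <>ψ holds iff ψ holds at some accessible world.
At s5: []((q & []p) & []r) is false, so ~[]((q & []p) & []r) is true.
  At s5: []((q & []p) & []r) requires (q & []p) & []r at every successor {s0, s1, s2, s3, s4, s5, s6}.
    (q & []p) & []r fails at s0, so []((q & []p) & []r) is false at s5.
      At s0: q & []p is false, []r is false, so (q & []p) & []r is false.

Yes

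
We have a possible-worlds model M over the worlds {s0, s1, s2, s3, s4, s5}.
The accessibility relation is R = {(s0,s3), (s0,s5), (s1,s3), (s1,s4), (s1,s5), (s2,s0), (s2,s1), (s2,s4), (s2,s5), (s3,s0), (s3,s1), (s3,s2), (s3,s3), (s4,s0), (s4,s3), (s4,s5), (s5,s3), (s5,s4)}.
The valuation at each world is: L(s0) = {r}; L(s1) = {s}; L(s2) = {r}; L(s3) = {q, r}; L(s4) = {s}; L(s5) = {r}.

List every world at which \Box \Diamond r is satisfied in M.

s0, s1, s2, s3, s4, s5

Let φ = \Box \Diamond r. Evaluate φ at each world:
  s0 (successors {s3, s5}): φ is true.
  s1 (successors {s3, s4, s5}): φ is true.
  s2 (successors {s0, s1, s4, s5}): φ is true.
  s3 (successors {s0, s1, s2, s3}): φ is true.
  s4 (successors {s0, s3, s5}): φ is true.
  s5 (successors {s3, s4}): φ is true.
For instance, at s1:
  At s1: \Box \Diamond r requires \Diamond r at every successor {s3, s4, s5}.
      At s3: \Diamond r requires r at some successor in {s0, s1, s2, s3}.
        r holds at s0, so \Diamond r is true at s3.
      At s4: \Diamond r requires r at some successor in {s0, s3, s5}.
        r holds at s0, so \Diamond r is true at s4.
      At s5: \Diamond r requires r at some successor in {s3, s4}.
        r holds at s3, so \Diamond r is true at s5.
  So \Box \Diamond r is true at s1.
Satisfying worlds: {s0, s1, s2, s3, s4, s5}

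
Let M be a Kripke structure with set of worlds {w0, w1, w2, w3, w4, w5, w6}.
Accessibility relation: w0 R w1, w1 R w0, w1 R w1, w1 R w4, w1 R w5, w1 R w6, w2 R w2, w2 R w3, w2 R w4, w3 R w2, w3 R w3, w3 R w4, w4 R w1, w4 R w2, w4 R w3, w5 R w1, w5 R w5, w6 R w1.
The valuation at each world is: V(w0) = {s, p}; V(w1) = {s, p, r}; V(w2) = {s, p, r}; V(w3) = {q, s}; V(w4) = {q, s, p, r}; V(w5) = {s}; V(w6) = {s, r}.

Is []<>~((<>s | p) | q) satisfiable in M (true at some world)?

Let φ = []<>~((<>s | p) | q). Evaluate φ at each world:
  w0 (successors {w1}): φ is false.
  w1 (successors {w0, w1, w4, w5, w6}): φ is false.
  w2 (successors {w2, w3, w4}): φ is false.
  w3 (successors {w2, w3, w4}): φ is false.
  w4 (successors {w1, w2, w3}): φ is false.
  w5 (successors {w1, w5}): φ is false.
  w6 (successors {w1}): φ is false.
For instance, at w5:
  At w5: []<>~((<>s | p) | q) requires <>~((<>s | p) | q) at every successor {w1, w5}.
    <>~((<>s | p) | q) fails at w1, so []<>~((<>s | p) | q) is false at w5.
      At w1: <>~((<>s | p) | q) requires ~((<>s | p) | q) at some successor in {w0, w1, w4, w5, w6}.
        At w0: ~((<>s | p) | q) is false.
        At w1: ~((<>s | p) | q) is false.
        At w4: ~((<>s | p) | q) is false.
        At w5: ~((<>s | p) | q) is false.
        At w6: ~((<>s | p) | q) is false.
      So <>~((<>s | p) | q) is false at w1.

No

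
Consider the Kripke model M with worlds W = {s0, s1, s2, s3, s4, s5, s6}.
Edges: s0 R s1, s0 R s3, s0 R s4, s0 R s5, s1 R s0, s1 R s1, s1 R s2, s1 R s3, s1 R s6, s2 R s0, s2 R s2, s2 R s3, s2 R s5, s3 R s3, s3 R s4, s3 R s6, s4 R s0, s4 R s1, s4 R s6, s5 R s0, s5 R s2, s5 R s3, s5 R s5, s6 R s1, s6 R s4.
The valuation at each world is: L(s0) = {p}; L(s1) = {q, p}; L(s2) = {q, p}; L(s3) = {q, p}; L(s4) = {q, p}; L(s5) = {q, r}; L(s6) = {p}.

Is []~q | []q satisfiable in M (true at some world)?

Yes

Recall that []ψ holds at a world iff ψ holds at every accessible world, and <>ψ holds iff ψ holds at some accessible world.
Let φ = []~q | []q. Evaluate φ at each world:
  s0 (successors {s1, s3, s4, s5}): φ is true.
  s1 (successors {s0, s1, s2, s3, s6}): φ is false.
  s2 (successors {s0, s2, s3, s5}): φ is false.
  s3 (successors {s3, s4, s6}): φ is false.
  s4 (successors {s0, s1, s6}): φ is false.
  s5 (successors {s0, s2, s3, s5}): φ is false.
  s6 (successors {s1, s4}): φ is true.
Detail at s0 (witness):
  At s0: []~q is false, []q is true, so []~q | []q is true.
    At s0: []~q requires ~q at every successor {s1, s3, s4, s5}.
      ~q fails at s1, so []~q is false at s0.
    At s0: []q requires q at every successor {s1, s3, s4, s5}.
      At s1: q is true.
      At s3: q is true.
      At s4: q is true.
      At s5: q is true.
    So []q is true at s0.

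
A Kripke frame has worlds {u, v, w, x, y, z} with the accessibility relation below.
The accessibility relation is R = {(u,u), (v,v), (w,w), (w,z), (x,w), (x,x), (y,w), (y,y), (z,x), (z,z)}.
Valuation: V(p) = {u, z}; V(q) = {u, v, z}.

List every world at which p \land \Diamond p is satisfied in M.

Recall that \Diamond ψ holds at a world iff ψ holds at some accessible world.
Let φ = p \land \Diamond p. Evaluate φ at each world:
  u (successors {u}): φ is true.
  v (successors {v}): φ is false.
  w (successors {w, z}): φ is false.
  x (successors {w, x}): φ is false.
  y (successors {w, y}): φ is false.
  z (successors {x, z}): φ is true.
For instance, at x:
  At x: p is false, \Diamond p is false, so p \land \Diamond p is false.
    At x: \Diamond p requires p at some successor in {w, x}.
      At w: p is false.
      At x: p is false.
    So \Diamond p is false at x.
Satisfying worlds: {u, z}

u, z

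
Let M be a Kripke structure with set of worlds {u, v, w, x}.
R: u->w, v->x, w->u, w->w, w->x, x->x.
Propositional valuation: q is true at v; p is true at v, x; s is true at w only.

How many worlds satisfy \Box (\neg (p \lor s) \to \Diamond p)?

Let φ = \Box (\neg (p \lor s) \to \Diamond p). Evaluate φ at each world:
  u (successors {w}): φ is true.
  v (successors {x}): φ is true.
  w (successors {u, w, x}): φ is false.
  x (successors {x}): φ is true.
For instance, at u:
  At u: \Box (\neg (p \lor s) \to \Diamond p) requires \neg (p \lor s) \to \Diamond p at every successor {w}.
      At w: \neg (p \lor s) is false, \Diamond p is true, so \neg (p \lor s) \to \Diamond p is true.
  So \Box (\neg (p \lor s) \to \Diamond p) is true at u.
Satisfying worlds: {u, v, x}

3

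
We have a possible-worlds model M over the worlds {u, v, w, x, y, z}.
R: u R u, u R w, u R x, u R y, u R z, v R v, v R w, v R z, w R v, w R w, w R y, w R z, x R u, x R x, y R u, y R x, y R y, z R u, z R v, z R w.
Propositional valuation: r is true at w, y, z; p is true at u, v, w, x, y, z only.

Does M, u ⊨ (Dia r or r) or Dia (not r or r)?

At u: Dia r or r is true, Dia (not r or r) is true, so (Dia r or r) or Dia (not r or r) is true.
  At u: Dia r is true, r is false, so Dia r or r is true.
    At u: Dia r requires r at some successor in {u, w, x, y, z}.
      r holds at w, so Dia r is true at u.
  At u: Dia (not r or r) requires not r or r at some successor in {u, w, x, y, z}.
    not r or r holds at u, so Dia (not r or r) is true at u.

Yes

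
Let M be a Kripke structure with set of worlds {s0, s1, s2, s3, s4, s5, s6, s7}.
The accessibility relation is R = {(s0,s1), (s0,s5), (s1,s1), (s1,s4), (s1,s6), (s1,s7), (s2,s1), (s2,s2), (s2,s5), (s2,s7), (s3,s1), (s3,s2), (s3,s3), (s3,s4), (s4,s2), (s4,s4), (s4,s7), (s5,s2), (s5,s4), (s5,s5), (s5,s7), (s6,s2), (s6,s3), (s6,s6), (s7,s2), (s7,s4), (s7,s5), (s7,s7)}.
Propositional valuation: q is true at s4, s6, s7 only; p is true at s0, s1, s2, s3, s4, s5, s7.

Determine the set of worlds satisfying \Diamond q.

Recall that \Diamond ψ holds at a world iff ψ holds at some accessible world.
Let φ = \Diamond q. Evaluate φ at each world:
  s0 (successors {s1, s5}): φ is false.
  s1 (successors {s1, s4, s6, s7}): φ is true.
  s2 (successors {s1, s2, s5, s7}): φ is true.
  s3 (successors {s1, s2, s3, s4}): φ is true.
  s4 (successors {s2, s4, s7}): φ is true.
  s5 (successors {s2, s4, s5, s7}): φ is true.
  s6 (successors {s2, s3, s6}): φ is true.
  s7 (successors {s2, s4, s5, s7}): φ is true.
For instance, at s3:
  At s3: \Diamond q requires q at some successor in {s1, s2, s3, s4}.
    q holds at s4, so \Diamond q is true at s3.
Satisfying worlds: {s1, s2, s3, s4, s5, s6, s7}

s1, s2, s3, s4, s5, s6, s7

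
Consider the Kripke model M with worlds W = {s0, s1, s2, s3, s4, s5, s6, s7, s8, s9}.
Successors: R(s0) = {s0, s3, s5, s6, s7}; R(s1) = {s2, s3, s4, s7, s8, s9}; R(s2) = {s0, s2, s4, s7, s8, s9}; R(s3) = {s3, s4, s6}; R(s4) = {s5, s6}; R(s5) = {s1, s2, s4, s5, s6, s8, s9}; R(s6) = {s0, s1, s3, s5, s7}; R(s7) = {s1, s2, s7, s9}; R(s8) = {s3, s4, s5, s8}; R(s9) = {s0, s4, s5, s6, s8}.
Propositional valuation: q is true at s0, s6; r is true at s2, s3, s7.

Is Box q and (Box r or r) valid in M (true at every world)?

No

Let φ = Box q and (Box r or r). Evaluate φ at each world:
  s0 (successors {s0, s3, s5, s6, s7}): φ is false.
  s1 (successors {s2, s3, s4, s7, s8, s9}): φ is false.
  s2 (successors {s0, s2, s4, s7, s8, s9}): φ is false.
  s3 (successors {s3, s4, s6}): φ is false.
  s4 (successors {s5, s6}): φ is false.
  s5 (successors {s1, s2, s4, s5, s6, s8, s9}): φ is false.
  s6 (successors {s0, s1, s3, s5, s7}): φ is false.
  s7 (successors {s1, s2, s7, s9}): φ is false.
  s8 (successors {s3, s4, s5, s8}): φ is false.
  s9 (successors {s0, s4, s5, s6, s8}): φ is false.
Detail at s0 (counterexample):
  At s0: Box q is false, Box r or r is false, so Box q and (Box r or r) is false.
    At s0: Box q requires q at every successor {s0, s3, s5, s6, s7}.
      q fails at s3, so Box q is false at s0.
    At s0: Box r is false, r is false, so Box r or r is false.
      At s0: Box r requires r at every successor {s0, s3, s5, s6, s7}.
        r fails at s0, so Box r is false at s0.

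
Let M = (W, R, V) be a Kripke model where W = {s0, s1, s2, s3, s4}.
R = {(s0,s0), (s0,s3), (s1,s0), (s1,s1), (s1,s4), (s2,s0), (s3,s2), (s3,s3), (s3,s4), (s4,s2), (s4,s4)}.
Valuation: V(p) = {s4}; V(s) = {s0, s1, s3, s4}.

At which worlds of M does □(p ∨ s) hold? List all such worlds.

Recall that □ψ holds at a world iff ψ holds at every accessible world, and ◇ψ holds iff ψ holds at some accessible world.
Let φ = □(p ∨ s). Evaluate φ at each world:
  s0 (successors {s0, s3}): φ is true.
  s1 (successors {s0, s1, s4}): φ is true.
  s2 (successors {s0}): φ is true.
  s3 (successors {s2, s3, s4}): φ is false.
  s4 (successors {s2, s4}): φ is false.
For instance, at s2:
  At s2: □(p ∨ s) requires p ∨ s at every successor {s0}.
    At s0: p ∨ s is true.
  So □(p ∨ s) is true at s2.
Satisfying worlds: {s0, s1, s2}

s0, s1, s2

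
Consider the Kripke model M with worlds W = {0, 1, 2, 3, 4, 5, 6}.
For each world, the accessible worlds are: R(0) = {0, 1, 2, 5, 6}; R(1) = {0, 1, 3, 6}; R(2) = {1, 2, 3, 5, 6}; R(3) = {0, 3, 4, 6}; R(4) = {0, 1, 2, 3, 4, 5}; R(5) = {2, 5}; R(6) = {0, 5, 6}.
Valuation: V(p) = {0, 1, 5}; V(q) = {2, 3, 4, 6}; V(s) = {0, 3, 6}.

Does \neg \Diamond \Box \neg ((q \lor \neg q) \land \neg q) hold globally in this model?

Let φ = \neg \Diamond \Box \neg ((q \lor \neg q) \land \neg q). Evaluate φ at each world:
  0 (successors {0, 1, 2, 5, 6}): φ is true.
  1 (successors {0, 1, 3, 6}): φ is true.
  2 (successors {1, 2, 3, 5, 6}): φ is true.
  3 (successors {0, 3, 4, 6}): φ is true.
  4 (successors {0, 1, 2, 3, 4, 5}): φ is true.
  5 (successors {2, 5}): φ is true.
  6 (successors {0, 5, 6}): φ is true.
For instance, at 4:
  At 4: \Diamond \Box \neg ((q \lor \neg q) \land \neg q) is false, so \neg \Diamond \Box \neg ((q \lor \neg q) \land \neg q) is true.
    At 4: \Diamond \Box \neg ((q \lor \neg q) \land \neg q) requires \Box \neg ((q \lor \neg q) \land \neg q) at some successor in {0, 1, 2, 3, 4, 5}.
      At 0: \Box \neg ((q \lor \neg q) \land \neg q) is false.
      At 1: \Box \neg ((q \lor \neg q) \land \neg q) is false.
      At 2: \Box \neg ((q \lor \neg q) \land \neg q) is false.
      At 3: \Box \neg ((q \lor \neg q) \land \neg q) is false.
      At 4: \Box \neg ((q \lor \neg q) \land \neg q) is false.
      At 5: \Box \neg ((q \lor \neg q) \land \neg q) is false.
    So \Diamond \Box \neg ((q \lor \neg q) \land \neg q) is false at 4.

Yes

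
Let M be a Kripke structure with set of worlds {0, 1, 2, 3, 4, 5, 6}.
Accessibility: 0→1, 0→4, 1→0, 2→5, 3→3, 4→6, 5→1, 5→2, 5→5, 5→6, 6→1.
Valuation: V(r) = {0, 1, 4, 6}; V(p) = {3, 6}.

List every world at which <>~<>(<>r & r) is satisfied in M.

3, 5

Recall that <>ψ holds at a world iff ψ holds at some accessible world.
Let φ = <>~<>(<>r & r). Evaluate φ at each world:
  0 (successors {1, 4}): φ is false.
  1 (successors {0}): φ is false.
  2 (successors {5}): φ is false.
  3 (successors {3}): φ is true.
  4 (successors {6}): φ is false.
  5 (successors {1, 2, 5, 6}): φ is true.
  6 (successors {1}): φ is false.
For instance, at 0:
  At 0: <>~<>(<>r & r) requires ~<>(<>r & r) at some successor in {1, 4}.
    At 1: ~<>(<>r & r) is false.
    At 4: ~<>(<>r & r) is false.
  So <>~<>(<>r & r) is false at 0.
Satisfying worlds: {3, 5}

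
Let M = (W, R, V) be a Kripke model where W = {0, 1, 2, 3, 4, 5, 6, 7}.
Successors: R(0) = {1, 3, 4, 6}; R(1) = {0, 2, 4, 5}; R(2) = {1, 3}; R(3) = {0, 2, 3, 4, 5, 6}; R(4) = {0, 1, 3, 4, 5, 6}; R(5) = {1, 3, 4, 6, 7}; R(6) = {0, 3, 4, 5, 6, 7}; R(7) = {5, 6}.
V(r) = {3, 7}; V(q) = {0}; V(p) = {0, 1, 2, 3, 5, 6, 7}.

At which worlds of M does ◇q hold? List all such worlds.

1, 3, 4, 6

Let φ = ◇q. Evaluate φ at each world:
  0 (successors {1, 3, 4, 6}): φ is false.
  1 (successors {0, 2, 4, 5}): φ is true.
  2 (successors {1, 3}): φ is false.
  3 (successors {0, 2, 3, 4, 5, 6}): φ is true.
  4 (successors {0, 1, 3, 4, 5, 6}): φ is true.
  5 (successors {1, 3, 4, 6, 7}): φ is false.
  6 (successors {0, 3, 4, 5, 6, 7}): φ is true.
  7 (successors {5, 6}): φ is false.
For instance, at 4:
  At 4: ◇q requires q at some successor in {0, 1, 3, 4, 5, 6}.
    q holds at 0, so ◇q is true at 4.
Satisfying worlds: {1, 3, 4, 6}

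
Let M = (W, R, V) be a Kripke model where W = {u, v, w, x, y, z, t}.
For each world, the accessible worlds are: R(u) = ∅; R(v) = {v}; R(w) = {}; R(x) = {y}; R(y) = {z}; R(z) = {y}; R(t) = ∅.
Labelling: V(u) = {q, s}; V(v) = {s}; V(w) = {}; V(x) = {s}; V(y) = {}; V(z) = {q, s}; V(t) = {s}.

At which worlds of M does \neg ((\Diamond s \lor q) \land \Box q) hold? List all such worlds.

Let φ = \neg ((\Diamond s \lor q) \land \Box q). Evaluate φ at each world:
  u (successors ∅): φ is false.
  v (successors {v}): φ is true.
  w (successors ∅): φ is true.
  x (successors {y}): φ is true.
  y (successors {z}): φ is false.
  z (successors {y}): φ is true.
  t (successors ∅): φ is true.
For instance, at z:
  At z: (\Diamond s \lor q) \land \Box q is false, so \neg ((\Diamond s \lor q) \land \Box q) is true.
    At z: \Diamond s \lor q is true, \Box q is false, so (\Diamond s \lor q) \land \Box q is false.
      At z: \Diamond s is false, q is true, so \Diamond s \lor q is true.
      At z: \Box q requires q at every successor {y}.
        q fails at y, so \Box q is false at z.
Satisfying worlds: {v, w, x, z, t}

v, w, x, z, t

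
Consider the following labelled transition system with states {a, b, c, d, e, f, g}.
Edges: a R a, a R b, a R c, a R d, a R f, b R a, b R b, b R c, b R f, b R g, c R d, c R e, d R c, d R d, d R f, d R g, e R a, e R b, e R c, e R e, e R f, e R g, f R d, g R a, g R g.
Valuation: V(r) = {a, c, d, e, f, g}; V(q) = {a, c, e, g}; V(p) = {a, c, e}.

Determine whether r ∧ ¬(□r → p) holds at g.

At g: r is true, ¬(□r → p) is true, so r ∧ ¬(□r → p) is true.
  At g: □r → p is false, so ¬(□r → p) is true.
    At g: □r is true, p is false, so □r → p is false.
      At g: □r requires r at every successor {a, g}.
        At a: r is true.
        At g: r is true.
      So □r is true at g.

Yes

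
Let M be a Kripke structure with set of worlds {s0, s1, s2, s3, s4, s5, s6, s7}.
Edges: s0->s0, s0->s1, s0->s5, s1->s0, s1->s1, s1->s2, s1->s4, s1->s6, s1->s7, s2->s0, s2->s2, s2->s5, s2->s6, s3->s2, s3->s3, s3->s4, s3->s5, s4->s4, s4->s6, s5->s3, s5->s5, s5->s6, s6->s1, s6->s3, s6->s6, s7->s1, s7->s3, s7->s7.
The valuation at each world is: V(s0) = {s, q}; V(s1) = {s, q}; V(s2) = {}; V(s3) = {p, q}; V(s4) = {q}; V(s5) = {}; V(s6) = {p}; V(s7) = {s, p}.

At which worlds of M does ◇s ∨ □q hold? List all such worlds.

s0, s1, s2, s6, s7

Let φ = ◇s ∨ □q. Evaluate φ at each world:
  s0 (successors {s0, s1, s5}): φ is true.
  s1 (successors {s0, s1, s2, s4, s6, s7}): φ is true.
  s2 (successors {s0, s2, s5, s6}): φ is true.
  s3 (successors {s2, s3, s4, s5}): φ is false.
  s4 (successors {s4, s6}): φ is false.
  s5 (successors {s3, s5, s6}): φ is false.
  s6 (successors {s1, s3, s6}): φ is true.
  s7 (successors {s1, s3, s7}): φ is true.
For instance, at s6:
  At s6: ◇s is true, □q is false, so ◇s ∨ □q is true.
    At s6: ◇s requires s at some successor in {s1, s3, s6}.
      s holds at s1, so ◇s is true at s6.
    At s6: □q requires q at every successor {s1, s3, s6}.
      q fails at s6, so □q is false at s6.
Satisfying worlds: {s0, s1, s2, s6, s7}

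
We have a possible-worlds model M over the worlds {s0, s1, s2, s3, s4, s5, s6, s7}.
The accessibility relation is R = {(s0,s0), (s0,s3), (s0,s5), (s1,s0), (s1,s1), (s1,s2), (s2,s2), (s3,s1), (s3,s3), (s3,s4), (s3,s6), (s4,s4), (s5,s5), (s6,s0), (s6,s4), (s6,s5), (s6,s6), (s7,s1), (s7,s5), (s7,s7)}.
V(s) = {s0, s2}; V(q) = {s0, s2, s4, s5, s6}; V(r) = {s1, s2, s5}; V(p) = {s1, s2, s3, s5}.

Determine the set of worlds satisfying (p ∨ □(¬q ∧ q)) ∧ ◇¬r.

Let φ = (p ∨ □(¬q ∧ q)) ∧ ◇¬r. Evaluate φ at each world:
  s0 (successors {s0, s3, s5}): φ is false.
  s1 (successors {s0, s1, s2}): φ is true.
  s2 (successors {s2}): φ is false.
  s3 (successors {s1, s3, s4, s6}): φ is true.
  s4 (successors {s4}): φ is false.
  s5 (successors {s5}): φ is false.
  s6 (successors {s0, s4, s5, s6}): φ is false.
  s7 (successors {s1, s5, s7}): φ is false.
For instance, at s0:
  At s0: p ∨ □(¬q ∧ q) is false, ◇¬r is true, so (p ∨ □(¬q ∧ q)) ∧ ◇¬r is false.
    At s0: p is false, □(¬q ∧ q) is false, so p ∨ □(¬q ∧ q) is false.
      At s0: □(¬q ∧ q) requires ¬q ∧ q at every successor {s0, s3, s5}.
        ¬q ∧ q fails at s0, so □(¬q ∧ q) is false at s0.
    At s0: ◇¬r requires ¬r at some successor in {s0, s3, s5}.
      ¬r holds at s0, so ◇¬r is true at s0.
Satisfying worlds: {s1, s3}

s1, s3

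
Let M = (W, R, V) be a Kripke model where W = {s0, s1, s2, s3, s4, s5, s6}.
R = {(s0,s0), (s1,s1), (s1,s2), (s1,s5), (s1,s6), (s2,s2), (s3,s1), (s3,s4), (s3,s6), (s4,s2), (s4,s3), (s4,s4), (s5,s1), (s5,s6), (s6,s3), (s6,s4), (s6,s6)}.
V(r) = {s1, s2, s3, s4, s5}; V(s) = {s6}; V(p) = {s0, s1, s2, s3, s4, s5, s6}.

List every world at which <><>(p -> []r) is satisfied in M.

Let φ = <><>(p -> []r). Evaluate φ at each world:
  s0 (successors {s0}): φ is false.
  s1 (successors {s1, s2, s5, s6}): φ is true.
  s2 (successors {s2}): φ is true.
  s3 (successors {s1, s4, s6}): φ is true.
  s4 (successors {s2, s3, s4}): φ is true.
  s5 (successors {s1, s6}): φ is true.
  s6 (successors {s3, s4, s6}): φ is true.
For instance, at s0:
  At s0: <><>(p -> []r) requires <>(p -> []r) at some successor in {s0}.
    At s0: <>(p -> []r) is false.
  So <><>(p -> []r) is false at s0.
Satisfying worlds: {s1, s2, s3, s4, s5, s6}

s1, s2, s3, s4, s5, s6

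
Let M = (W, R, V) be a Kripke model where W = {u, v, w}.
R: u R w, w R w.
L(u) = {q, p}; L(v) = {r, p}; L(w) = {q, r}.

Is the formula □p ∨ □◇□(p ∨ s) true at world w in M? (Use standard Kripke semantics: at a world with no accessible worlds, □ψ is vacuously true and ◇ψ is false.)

No

At w: □p is false, □◇□(p ∨ s) is false, so □p ∨ □◇□(p ∨ s) is false.
  At w: □p requires p at every successor {w}.
    p fails at w, so □p is false at w.
  At w: □◇□(p ∨ s) requires ◇□(p ∨ s) at every successor {w}.
    ◇□(p ∨ s) fails at w, so □◇□(p ∨ s) is false at w.
      At w: ◇□(p ∨ s) requires □(p ∨ s) at some successor in {w}.
        At w: □(p ∨ s) is false.
      So ◇□(p ∨ s) is false at w.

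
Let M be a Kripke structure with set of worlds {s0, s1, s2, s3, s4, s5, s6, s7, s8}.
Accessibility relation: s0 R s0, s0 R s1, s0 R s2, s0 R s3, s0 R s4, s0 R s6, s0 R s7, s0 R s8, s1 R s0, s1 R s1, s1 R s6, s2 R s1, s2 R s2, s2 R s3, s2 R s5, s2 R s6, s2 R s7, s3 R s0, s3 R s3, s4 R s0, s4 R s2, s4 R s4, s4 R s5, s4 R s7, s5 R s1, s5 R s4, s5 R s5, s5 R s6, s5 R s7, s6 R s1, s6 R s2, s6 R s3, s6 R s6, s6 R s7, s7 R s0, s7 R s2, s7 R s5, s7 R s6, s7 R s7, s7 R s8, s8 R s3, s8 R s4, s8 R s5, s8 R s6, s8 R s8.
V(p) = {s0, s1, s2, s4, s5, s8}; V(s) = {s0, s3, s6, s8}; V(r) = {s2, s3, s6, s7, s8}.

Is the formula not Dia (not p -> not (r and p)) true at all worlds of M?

Let φ = not Dia (not p -> not (r and p)). Evaluate φ at each world:
  s0 (successors {s0, s1, s2, s3, s4, s6, s7, s8}): φ is false.
  s1 (successors {s0, s1, s6}): φ is false.
  s2 (successors {s1, s2, s3, s5, s6, s7}): φ is false.
  s3 (successors {s0, s3}): φ is false.
  s4 (successors {s0, s2, s4, s5, s7}): φ is false.
  s5 (successors {s1, s4, s5, s6, s7}): φ is false.
  s6 (successors {s1, s2, s3, s6, s7}): φ is false.
  s7 (successors {s0, s2, s5, s6, s7, s8}): φ is false.
  s8 (successors {s3, s4, s5, s6, s8}): φ is false.
Detail at s0 (counterexample):
  At s0: Dia (not p -> not (r and p)) is true, so not Dia (not p -> not (r and p)) is false.
    At s0: Dia (not p -> not (r and p)) requires not p -> not (r and p) at some successor in {s0, s1, s2, s3, s4, s6, s7, s8}.
      not p -> not (r and p) holds at s0, so Dia (not p -> not (r and p)) is true at s0.

No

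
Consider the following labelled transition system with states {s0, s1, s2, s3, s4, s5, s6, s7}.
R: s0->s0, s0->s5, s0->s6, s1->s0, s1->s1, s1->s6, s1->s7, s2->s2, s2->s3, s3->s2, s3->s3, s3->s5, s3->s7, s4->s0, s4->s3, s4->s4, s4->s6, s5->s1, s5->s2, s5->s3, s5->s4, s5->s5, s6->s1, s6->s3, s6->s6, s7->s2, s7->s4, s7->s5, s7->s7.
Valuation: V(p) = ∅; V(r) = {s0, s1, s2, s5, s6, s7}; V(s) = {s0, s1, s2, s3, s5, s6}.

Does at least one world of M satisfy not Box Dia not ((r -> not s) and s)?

No

Recall that Box ψ holds at a world iff ψ holds at every accessible world, and Dia ψ holds iff ψ holds at some accessible world.
Let φ = not Box Dia not ((r -> not s) and s). Evaluate φ at each world:
  s0 (successors {s0, s5, s6}): φ is false.
  s1 (successors {s0, s1, s6, s7}): φ is false.
  s2 (successors {s2, s3}): φ is false.
  s3 (successors {s2, s3, s5, s7}): φ is false.
  s4 (successors {s0, s3, s4, s6}): φ is false.
  s5 (successors {s1, s2, s3, s4, s5}): φ is false.
  s6 (successors {s1, s3, s6}): φ is false.
  s7 (successors {s2, s4, s5, s7}): φ is false.
For instance, at s5:
  At s5: Box Dia not ((r -> not s) and s) is true, so not Box Dia not ((r -> not s) and s) is false.
    At s5: Box Dia not ((r -> not s) and s) requires Dia not ((r -> not s) and s) at every successor {s1, s2, s3, s4, s5}.
      At s1: Dia not ((r -> not s) and s) is true.
      At s2: Dia not ((r -> not s) and s) is true.
      At s3: Dia not ((r -> not s) and s) is true.
      At s4: Dia not ((r -> not s) and s) is true.
      At s5: Dia not ((r -> not s) and s) is true.
    So Box Dia not ((r -> not s) and s) is true at s5.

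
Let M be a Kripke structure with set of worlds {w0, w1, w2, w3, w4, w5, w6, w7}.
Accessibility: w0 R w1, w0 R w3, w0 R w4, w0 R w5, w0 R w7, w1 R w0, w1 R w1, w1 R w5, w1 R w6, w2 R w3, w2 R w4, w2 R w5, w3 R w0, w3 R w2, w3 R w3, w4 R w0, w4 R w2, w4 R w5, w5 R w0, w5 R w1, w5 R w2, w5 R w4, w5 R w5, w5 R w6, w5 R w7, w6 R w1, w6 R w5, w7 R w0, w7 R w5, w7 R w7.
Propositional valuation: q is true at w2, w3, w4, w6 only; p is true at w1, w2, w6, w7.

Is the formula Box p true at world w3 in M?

No

Recall that Box ψ holds at a world iff ψ holds at every accessible world, and Dia ψ holds iff ψ holds at some accessible world.
At w3: Box p requires p at every successor {w0, w2, w3}.
  p fails at w0, so Box p is false at w3.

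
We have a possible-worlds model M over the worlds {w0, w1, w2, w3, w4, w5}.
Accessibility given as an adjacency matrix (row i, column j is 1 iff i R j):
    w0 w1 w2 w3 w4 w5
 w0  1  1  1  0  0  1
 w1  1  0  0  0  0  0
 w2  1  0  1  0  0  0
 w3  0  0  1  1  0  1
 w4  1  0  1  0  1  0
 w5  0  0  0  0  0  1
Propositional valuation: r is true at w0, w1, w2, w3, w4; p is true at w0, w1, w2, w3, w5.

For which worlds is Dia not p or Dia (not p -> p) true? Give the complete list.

Let φ = Dia not p or Dia (not p -> p). Evaluate φ at each world:
  w0 (successors {w0, w1, w2, w5}): φ is true.
  w1 (successors {w0}): φ is true.
  w2 (successors {w0, w2}): φ is true.
  w3 (successors {w2, w3, w5}): φ is true.
  w4 (successors {w0, w2, w4}): φ is true.
  w5 (successors {w5}): φ is true.
For instance, at w5:
  At w5: Dia not p is false, Dia (not p -> p) is true, so Dia not p or Dia (not p -> p) is true.
    At w5: Dia not p requires not p at some successor in {w5}.
      At w5: not p is false.
    So Dia not p is false at w5.
    At w5: Dia (not p -> p) requires not p -> p at some successor in {w5}.
      not p -> p holds at w5, so Dia (not p -> p) is true at w5.
Satisfying worlds: {w0, w1, w2, w3, w4, w5}

w0, w1, w2, w3, w4, w5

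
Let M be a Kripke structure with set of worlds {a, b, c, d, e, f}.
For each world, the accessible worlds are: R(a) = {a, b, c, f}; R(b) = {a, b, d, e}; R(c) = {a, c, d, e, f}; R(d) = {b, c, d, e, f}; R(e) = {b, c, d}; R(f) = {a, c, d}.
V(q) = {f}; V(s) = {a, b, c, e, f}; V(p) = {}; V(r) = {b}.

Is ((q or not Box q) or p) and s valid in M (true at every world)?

Let φ = ((q or not Box q) or p) and s. Evaluate φ at each world:
  a (successors {a, b, c, f}): φ is true.
  b (successors {a, b, d, e}): φ is true.
  c (successors {a, c, d, e, f}): φ is true.
  d (successors {b, c, d, e, f}): φ is false.
  e (successors {b, c, d}): φ is true.
  f (successors {a, c, d}): φ is true.
Detail at d (counterexample):
  At d: (q or not Box q) or p is true, s is false, so ((q or not Box q) or p) and s is false.
    At d: q or not Box q is true, p is false, so (q or not Box q) or p is true.
      At d: q is false, not Box q is true, so q or not Box q is true.

No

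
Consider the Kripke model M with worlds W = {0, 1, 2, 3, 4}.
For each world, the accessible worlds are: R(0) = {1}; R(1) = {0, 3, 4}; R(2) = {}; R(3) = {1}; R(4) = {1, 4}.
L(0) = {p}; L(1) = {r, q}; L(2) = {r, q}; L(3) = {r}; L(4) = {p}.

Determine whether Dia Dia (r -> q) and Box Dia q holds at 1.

Yes

Recall that Box ψ holds at a world iff ψ holds at every accessible world, and Dia ψ holds iff ψ holds at some accessible world.
At 1: Dia Dia (r -> q) is true, Box Dia q is true, so Dia Dia (r -> q) and Box Dia q is true.
  At 1: Dia Dia (r -> q) requires Dia (r -> q) at some successor in {0, 3, 4}.
    Dia (r -> q) holds at 0, so Dia Dia (r -> q) is true at 1.
      At 0: Dia (r -> q) requires r -> q at some successor in {1}.
        r -> q holds at 1, so Dia (r -> q) is true at 0.
  At 1: Box Dia q requires Dia q at every successor {0, 3, 4}.
      At 0: Dia q requires q at some successor in {1}.
        q holds at 1, so Dia q is true at 0.
      At 3: Dia q requires q at some successor in {1}.
        q holds at 1, so Dia q is true at 3.
      At 4: Dia q requires q at some successor in {1, 4}.
        q holds at 1, so Dia q is true at 4.
  So Box Dia q is true at 1.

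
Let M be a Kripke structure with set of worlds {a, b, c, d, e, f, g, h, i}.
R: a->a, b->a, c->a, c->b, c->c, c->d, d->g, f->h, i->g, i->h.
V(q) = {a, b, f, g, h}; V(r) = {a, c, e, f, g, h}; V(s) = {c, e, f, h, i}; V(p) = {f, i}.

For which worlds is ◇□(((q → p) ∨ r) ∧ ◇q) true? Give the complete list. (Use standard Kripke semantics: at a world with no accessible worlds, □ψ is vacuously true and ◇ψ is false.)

a, b, c, d, f, i

Let φ = ◇□(((q → p) ∨ r) ∧ ◇q). Evaluate φ at each world:
  a (successors {a}): φ is true.
  b (successors {a}): φ is true.
  c (successors {a, b, c, d}): φ is true.
  d (successors {g}): φ is true.
  e (successors ∅): φ is false.
  f (successors {h}): φ is true.
  g (successors ∅): φ is false.
  h (successors ∅): φ is false.
  i (successors {g, h}): φ is true.
For instance, at f:
  At f: ◇□(((q → p) ∨ r) ∧ ◇q) requires □(((q → p) ∨ r) ∧ ◇q) at some successor in {h}.
    □(((q → p) ∨ r) ∧ ◇q) holds at h, so ◇□(((q → p) ∨ r) ∧ ◇q) is true at f.
      At h: no accessible worlds, so □(((q → p) ∨ r) ∧ ◇q) holds vacuously.
Satisfying worlds: {a, b, c, d, f, i}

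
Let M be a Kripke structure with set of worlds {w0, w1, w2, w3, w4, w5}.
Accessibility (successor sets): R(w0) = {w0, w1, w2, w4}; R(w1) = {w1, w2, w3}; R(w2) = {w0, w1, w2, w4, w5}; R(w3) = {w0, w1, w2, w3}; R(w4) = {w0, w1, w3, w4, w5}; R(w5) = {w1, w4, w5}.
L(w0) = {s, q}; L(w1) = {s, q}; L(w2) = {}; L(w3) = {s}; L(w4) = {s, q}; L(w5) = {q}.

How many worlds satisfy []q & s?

0

Recall that []ψ holds at a world iff ψ holds at every accessible world, and <>ψ holds iff ψ holds at some accessible world.
Let φ = []q & s. Evaluate φ at each world:
  w0 (successors {w0, w1, w2, w4}): φ is false.
  w1 (successors {w1, w2, w3}): φ is false.
  w2 (successors {w0, w1, w2, w4, w5}): φ is false.
  w3 (successors {w0, w1, w2, w3}): φ is false.
  w4 (successors {w0, w1, w3, w4, w5}): φ is false.
  w5 (successors {w1, w4, w5}): φ is false.
For instance, at w1:
  At w1: []q is false, s is true, so []q & s is false.
    At w1: []q requires q at every successor {w1, w2, w3}.
      q fails at w2, so []q is false at w1.
Satisfying worlds: none.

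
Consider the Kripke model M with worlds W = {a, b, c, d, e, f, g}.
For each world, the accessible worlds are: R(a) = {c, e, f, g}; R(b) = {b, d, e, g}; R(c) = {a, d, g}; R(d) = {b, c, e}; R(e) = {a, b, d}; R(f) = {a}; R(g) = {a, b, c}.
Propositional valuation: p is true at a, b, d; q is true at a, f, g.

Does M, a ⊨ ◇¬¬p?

No

At a: ◇¬¬p requires ¬¬p at some successor in {c, e, f, g}.
  At c: ¬¬p is false.
  At e: ¬¬p is false.
  At f: ¬¬p is false.
  At g: ¬¬p is false.
So ◇¬¬p is false at a.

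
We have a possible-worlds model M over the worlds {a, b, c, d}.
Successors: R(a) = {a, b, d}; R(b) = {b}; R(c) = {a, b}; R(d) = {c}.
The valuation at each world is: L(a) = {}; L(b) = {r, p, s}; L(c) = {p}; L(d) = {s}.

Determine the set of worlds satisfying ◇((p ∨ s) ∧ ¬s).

d

Let φ = ◇((p ∨ s) ∧ ¬s). Evaluate φ at each world:
  a (successors {a, b, d}): φ is false.
  b (successors {b}): φ is false.
  c (successors {a, b}): φ is false.
  d (successors {c}): φ is true.
For instance, at d:
  At d: ◇((p ∨ s) ∧ ¬s) requires (p ∨ s) ∧ ¬s at some successor in {c}.
    (p ∨ s) ∧ ¬s holds at c, so ◇((p ∨ s) ∧ ¬s) is true at d.
Satisfying worlds: {d}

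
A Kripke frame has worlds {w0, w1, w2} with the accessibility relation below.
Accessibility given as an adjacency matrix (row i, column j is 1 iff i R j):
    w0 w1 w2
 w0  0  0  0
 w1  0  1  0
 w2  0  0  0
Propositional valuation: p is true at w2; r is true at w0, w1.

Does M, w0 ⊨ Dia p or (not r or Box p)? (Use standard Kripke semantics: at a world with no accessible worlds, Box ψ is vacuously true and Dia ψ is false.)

At w0: Dia p is false, not r or Box p is true, so Dia p or (not r or Box p) is true.
  At w0: no accessible worlds, so Dia p is false.
  At w0: not r is false, Box p is true, so not r or Box p is true.
    At w0: no accessible worlds, so Box p holds vacuously.

Yes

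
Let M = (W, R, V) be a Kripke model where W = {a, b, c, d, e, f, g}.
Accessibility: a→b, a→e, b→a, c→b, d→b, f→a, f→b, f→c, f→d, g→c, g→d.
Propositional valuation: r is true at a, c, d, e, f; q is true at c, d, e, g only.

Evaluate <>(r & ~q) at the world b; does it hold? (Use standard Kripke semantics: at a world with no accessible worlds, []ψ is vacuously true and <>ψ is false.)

Yes

Recall that <>ψ holds at a world iff ψ holds at some accessible world.
At b: <>(r & ~q) requires r & ~q at some successor in {a}.
  r & ~q holds at a, so <>(r & ~q) is true at b.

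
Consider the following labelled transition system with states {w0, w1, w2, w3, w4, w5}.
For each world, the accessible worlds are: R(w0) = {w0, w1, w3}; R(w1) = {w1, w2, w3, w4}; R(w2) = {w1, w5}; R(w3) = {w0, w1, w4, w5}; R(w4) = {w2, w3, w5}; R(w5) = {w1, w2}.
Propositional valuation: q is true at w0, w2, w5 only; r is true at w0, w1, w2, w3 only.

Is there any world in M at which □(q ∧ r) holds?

Let φ = □(q ∧ r). Evaluate φ at each world:
  w0 (successors {w0, w1, w3}): φ is false.
  w1 (successors {w1, w2, w3, w4}): φ is false.
  w2 (successors {w1, w5}): φ is false.
  w3 (successors {w0, w1, w4, w5}): φ is false.
  w4 (successors {w2, w3, w5}): φ is false.
  w5 (successors {w1, w2}): φ is false.
For instance, at w3:
  At w3: □(q ∧ r) requires q ∧ r at every successor {w0, w1, w4, w5}.
    q ∧ r fails at w1, so □(q ∧ r) is false at w3.

No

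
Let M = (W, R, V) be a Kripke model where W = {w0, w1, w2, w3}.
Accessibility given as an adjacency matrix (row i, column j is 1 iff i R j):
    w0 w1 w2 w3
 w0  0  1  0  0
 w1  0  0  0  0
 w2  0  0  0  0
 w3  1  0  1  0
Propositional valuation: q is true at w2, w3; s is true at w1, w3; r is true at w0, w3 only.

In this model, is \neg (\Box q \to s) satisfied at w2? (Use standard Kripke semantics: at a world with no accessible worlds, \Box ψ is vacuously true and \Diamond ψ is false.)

Yes

At w2: \Box q \to s is false, so \neg (\Box q \to s) is true.
  At w2: \Box q is true, s is false, so \Box q \to s is false.
    At w2: no accessible worlds, so \Box q holds vacuously.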